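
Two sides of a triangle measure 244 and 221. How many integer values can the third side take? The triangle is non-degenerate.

The triangle inequality gives |244 − 221| < c < 244 + 221, i.e. 23 < c < 465.
So c can be any integer from 24 to 464: 441 values.

441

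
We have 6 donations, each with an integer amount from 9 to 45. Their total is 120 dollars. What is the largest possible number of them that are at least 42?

With k values at 42 or above and the rest at least 9, the sum is at least 54 + 33k.
Since the sum is 120, we need 33k ≤ 66, i.e. k ≤ 2.
k = 2 is achieved by 2 values at 42 and 4 at 9, total 120.

2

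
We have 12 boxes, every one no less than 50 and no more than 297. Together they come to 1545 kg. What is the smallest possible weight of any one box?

50

To make one box as small as possible, make the other 11 as large as possible.
The other 11 can take up 11 × 297 = 3267 ≥ 1545 − 50, so one box can sit at its floor of 50.
Achievable: one at 50 and the other 11 totalling 1495, which fits since 11 × 50 ≤ 1495 ≤ 11 × 297.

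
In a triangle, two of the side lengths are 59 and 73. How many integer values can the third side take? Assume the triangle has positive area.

117

The triangle inequality gives |59 − 73| < c < 59 + 73, i.e. 14 < c < 132.
So c can be any integer from 15 to 131: 117 values.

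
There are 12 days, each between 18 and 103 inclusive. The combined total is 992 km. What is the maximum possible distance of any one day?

103

Maximizing one value means minimizing the remaining 11.
The other 11 contribute at least 11 × 18 = 198, leaving at most 992 − 198 = 794.
But each day is capped at 103, so the maximum is 103.
Achievable: one at 103 and the other 11 totalling 889, which fits since 11 × 18 ≤ 889 ≤ 11 × 103.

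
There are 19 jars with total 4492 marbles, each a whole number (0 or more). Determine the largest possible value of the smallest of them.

The 19 values sum to 4492, so their minimum is at most ⌊4492/19⌋ = 236.
Taking 11 copies of 236 and 8 copies of 237 gives exactly 4492, so 236 is attained.

236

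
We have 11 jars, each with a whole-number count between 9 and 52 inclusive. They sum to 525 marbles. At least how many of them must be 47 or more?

If only k of them are at least 47, the other 11 − k are at most 46, so the total is at most k·52 + (11 − k)·46.
This must reach 525, so k·52 + (11 − k)·46 ≥ 525, giving k ≥ 4.
Exactly 4 works: 4 values at 52 and 7 at 46 total 530; lower one of the high values by 5 (still ≥ 47) to hit 525.

4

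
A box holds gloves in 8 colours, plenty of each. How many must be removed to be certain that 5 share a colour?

You could draw 4 of every colour without reaching 5 of any — 32 in all.
One more forces 5 of some colour, so 32 + 1 = 33.

33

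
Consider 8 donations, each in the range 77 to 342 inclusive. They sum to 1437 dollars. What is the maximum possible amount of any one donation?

342

To make one donation as large as possible, make the other 7 as small as possible.
The other 7 contribute at least 7 × 77 = 539, leaving at most 1437 − 539 = 898.
But each donation is capped at 342, so the maximum is 342.
Achievable: one at 342 and the other 7 totalling 1095, which fits since 7 × 77 ≤ 1095 ≤ 7 × 342.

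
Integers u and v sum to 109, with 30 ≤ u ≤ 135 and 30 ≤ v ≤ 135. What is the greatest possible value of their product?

uv = u(109 − u) is maximized when u is as near 109/2 as the bounds allow.
Taking u = 54 and v = 55 (both in [30, 135]) gives uv = 2970.

2970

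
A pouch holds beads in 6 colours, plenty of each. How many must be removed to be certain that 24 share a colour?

In the worst case you draw 23 of each of the 6 colours: 6 × 23 = 138.
One more forces 24 of some colour, so 138 + 1 = 139.

139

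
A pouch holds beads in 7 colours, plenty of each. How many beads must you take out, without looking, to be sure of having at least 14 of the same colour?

You could draw 13 of every colour without reaching 14 of any — 91 in all.
One more forces 14 of some colour, so 91 + 1 = 92.

92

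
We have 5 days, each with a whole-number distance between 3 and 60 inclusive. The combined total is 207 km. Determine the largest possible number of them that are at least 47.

Suppose k of them are at least 47. Those contribute at least 47 each and the other 5 − k at least 3 each.
So the total is at least 47k + 3(5 − k) = 15 + 44k. This must be ≤ 207, giving k ≤ 4.
k = 4 is achieved by 4 values at 47 and 1 at 3, total 191; add 16 to one value (staying below 47) to reach 207.

4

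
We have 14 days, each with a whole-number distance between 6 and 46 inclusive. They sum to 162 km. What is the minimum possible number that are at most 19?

9

Each value above 19 is at least 20, contributing at least 20 − 6 = 14 above the floor 6.
The sum exceeds the floor total 84 by 78, so at most ⌊78/14⌋ = 5 exceed 19, and at least 9 are ≤ 19.
Exactly 9 works: 9 values at 6 and 5 at 20 total 154; raise one of the low values by 8 (still ≤ 19) to hit 162.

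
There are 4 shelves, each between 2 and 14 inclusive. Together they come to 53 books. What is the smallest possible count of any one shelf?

To make one shelf as small as possible, make the other 3 as large as possible.
The other 3 contribute at most 3 × 14 = 42, leaving at least 53 − 42 = 11.
Since 11 ≥ 2, this is achievable: one at 11 and 3 at 14.

11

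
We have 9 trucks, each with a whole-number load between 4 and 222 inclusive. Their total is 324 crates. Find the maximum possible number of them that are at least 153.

If k of the values are ≥ 153, the total is ≥ 153k + 4(9 − k).
Setting 153k + 4(9 − k) ≤ 324 gives 149k ≤ 288, so k ≤ 1.
k = 1 is achieved by 1 value at 153 and 8 at 4, total 185; add 139 to one value (staying below 153) to reach 324.

1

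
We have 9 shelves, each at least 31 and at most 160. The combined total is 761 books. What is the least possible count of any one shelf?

31

To make one shelf as small as possible, make the other 8 as large as possible.
The other 8 can take up 8 × 160 = 1280 ≥ 761 − 31, so one shelf can sit at its floor of 31.
Achievable: one at 31 and the other 8 totalling 730, which fits since 8 × 31 ≤ 730 ≤ 8 × 160.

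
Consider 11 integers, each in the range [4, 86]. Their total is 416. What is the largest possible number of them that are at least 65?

If k of the values are ≥ 65, the total is ≥ 65k + 4(11 − k).
Setting 65k + 4(11 − k) ≤ 416 gives 61k ≤ 372, so k ≤ 6.
k = 6 is achieved by 6 values at 65 and 5 at 4, total 410; add 6 to one value (staying below 65) to reach 416.

6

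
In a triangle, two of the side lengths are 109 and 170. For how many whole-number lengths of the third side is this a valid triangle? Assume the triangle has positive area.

217

The triangle inequality gives |109 − 170| < c < 109 + 170, i.e. 61 < c < 279.
So c can be any integer from 62 to 278: 217 values.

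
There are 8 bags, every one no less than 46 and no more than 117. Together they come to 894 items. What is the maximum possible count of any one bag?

117

Maximizing one value means minimizing the remaining 7.
The other 7 contribute at least 7 × 46 = 322, leaving at most 894 − 322 = 572.
But each bag is capped at 117, so the maximum is 117.
Achievable: one at 117 and the other 7 totalling 777, which fits since 7 × 46 ≤ 777 ≤ 7 × 117.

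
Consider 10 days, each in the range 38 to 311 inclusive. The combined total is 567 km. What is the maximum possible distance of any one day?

225

Maximizing one value means minimizing the remaining 9.
The other 9 contribute at least 9 × 38 = 342, leaving at most 567 − 342 = 225.
Since 225 ≤ 311, this is achievable: one at 225 and 9 at 38.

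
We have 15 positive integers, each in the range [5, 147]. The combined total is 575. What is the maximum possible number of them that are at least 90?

5

Suppose k of them are at least 90. Those contribute at least 90 each and the other 15 − k at least 5 each.
So the total is at least 90k + 5(15 − k) = 75 + 85k. This must be ≤ 575, giving k ≤ 5.
k = 5 is achieved by 5 values at 90 and 10 at 5, total 500; add 75 to one value (staying below 90) to reach 575.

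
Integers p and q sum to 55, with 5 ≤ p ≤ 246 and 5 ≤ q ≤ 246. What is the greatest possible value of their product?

With p + q fixed, pq peaks when the two are closest together.
Taking p = 27 and q = 28 (both in [5, 246]) gives pq = 756.

756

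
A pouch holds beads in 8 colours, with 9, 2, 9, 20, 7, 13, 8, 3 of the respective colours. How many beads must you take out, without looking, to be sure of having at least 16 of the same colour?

67

In the worst case you take as many as possible of each colour without reaching 16: 9 + 2 + 9 + 15 + 7 + 13 + 8 + 3 = 66.
The next one must give 16 of some colour, so 66 + 1 = 67.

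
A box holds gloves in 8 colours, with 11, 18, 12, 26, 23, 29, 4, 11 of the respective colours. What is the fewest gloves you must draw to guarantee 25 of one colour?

In the worst case you take as many as possible of each colour without reaching 25: 11 + 18 + 12 + 24 + 23 + 24 + 4 + 11 = 127.
The next one must give 25 of some colour, so 127 + 1 = 128.

128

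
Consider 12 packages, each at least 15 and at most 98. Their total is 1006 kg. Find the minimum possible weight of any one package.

15

Minimizing one value means maximizing the remaining 11.
The other 11 can take up 11 × 98 = 1078 ≥ 1006 − 15, so one package can sit at its floor of 15.
Achievable: one at 15 and the other 11 totalling 991, which fits since 11 × 15 ≤ 991 ≤ 11 × 98.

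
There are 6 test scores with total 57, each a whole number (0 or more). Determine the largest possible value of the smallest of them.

9

If every one of the 6 were at least 10, the total would be at least 6 × 10 = 60 > 57.
Achievable: 3 of them at 9 and 3 at 10 total 57.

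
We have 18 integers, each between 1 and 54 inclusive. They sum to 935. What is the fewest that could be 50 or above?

11

If only k of them are at least 50, the other 18 − k are at most 49, so the total is at most k·54 + (18 − k)·49.
This must reach 935, so k·54 + (18 − k)·49 ≥ 935, giving k ≥ 11.
Exactly 11 works: 11 values at 54 and 7 at 49 total 937; lower one of the high values by 2 (still ≥ 50) to hit 935.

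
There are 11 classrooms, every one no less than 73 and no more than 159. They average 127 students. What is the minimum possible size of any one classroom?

73

Minimizing one value means maximizing the remaining 10.
The total is 11 × 127 = 1397.
The other 10 can take up 10 × 159 = 1590 ≥ 1397 − 73, so one classroom can sit at its floor of 73.
Achievable: one at 73 and the other 10 totalling 1324, which fits since 10 × 73 ≤ 1324 ≤ 10 × 159.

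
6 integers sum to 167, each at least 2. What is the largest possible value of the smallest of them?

The average is 167/6 < 28, so some value is ≤ 27.
Equality holds with 1 value of 27 and 5 values of 28.

27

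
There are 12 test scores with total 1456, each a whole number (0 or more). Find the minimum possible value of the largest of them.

122

The average is 1456/12 > 121, so not all 12 can be 121 or less; the largest is ≥ 122.
Taking 8 copies of 121 and 4 copies of 122 gives exactly 1456, so 122 is attained.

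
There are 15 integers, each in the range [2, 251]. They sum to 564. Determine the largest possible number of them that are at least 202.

If k of the values are ≥ 202, the total is ≥ 202k + 2(15 − k).
Setting 202k + 2(15 − k) ≤ 564 gives 200k ≤ 534, so k ≤ 2.
k = 2 is achieved by 2 values at 202 and 13 at 2, total 430; add 134 to one value (staying below 202) to reach 564.

2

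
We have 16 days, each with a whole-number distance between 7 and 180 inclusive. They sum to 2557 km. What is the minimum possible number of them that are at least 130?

10

Suppose at most 16 − j of them reach 130; then j values are ≤ 129 and the rest ≤ 180.
The total is then ≤ 129·j + 180·(16 − j) = 2880 − 51j. For this to be ≥ 2557 we need j ≤ 6, so at least 16 − 6 = 10 must reach 130.
Exactly 10 works: 10 values at 180 and 6 at 129 total 2574; lower one of the high values by 17 (still ≥ 130) to hit 2557.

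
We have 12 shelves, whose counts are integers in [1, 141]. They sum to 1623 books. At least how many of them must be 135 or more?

If only k of them are at least 135, the other 12 − k are at most 134, so the total is at most k·141 + (12 − k)·134.
This must reach 1623, so k·141 + (12 − k)·134 ≥ 1623, giving k ≥ 3.
Exactly 3 works: 3 values at 141 and 9 at 134 total 1629; lower one of the high values by 6 (still ≥ 135) to hit 1623.

3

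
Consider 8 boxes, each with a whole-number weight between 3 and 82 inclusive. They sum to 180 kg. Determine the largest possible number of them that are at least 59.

2

Suppose k of them are at least 59. Those contribute at least 59 each and the other 8 − k at least 3 each.
So the total is at least 59k + 3(8 − k) = 24 + 56k. This must be ≤ 180, giving k ≤ 2.
k = 2 is achieved by 2 values at 59 and 6 at 3, total 136; add 44 to one value (staying below 59) to reach 180.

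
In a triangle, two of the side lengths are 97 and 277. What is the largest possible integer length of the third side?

The third side must be less than 97 + 277 = 374.
The largest integer below 374 is 373.

373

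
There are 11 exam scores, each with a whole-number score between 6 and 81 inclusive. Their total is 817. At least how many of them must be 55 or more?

Suppose at most 11 − j of them reach 55; then j values are ≤ 54 and the rest ≤ 81.
The total is then ≤ 54·j + 81·(11 − j) = 891 − 27j. For this to be ≥ 817 we need j ≤ 2, so at least 11 − 2 = 9 must reach 55.
Exactly 9 works: 9 values at 81 and 2 at 54 total 837; lower one of the high values by 20 (still ≥ 55) to hit 817.

9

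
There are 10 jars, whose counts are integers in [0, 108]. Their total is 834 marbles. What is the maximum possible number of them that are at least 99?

8

With k values at 99 or above and the rest at least 0, the sum is at least 0 + 99k.
Since the sum is 834, we need 99k ≤ 834, i.e. k ≤ 8.
k = 8 is achieved by 8 values at 99 and 2 at 0, total 792; add 42 to one value (staying below 99) to reach 834.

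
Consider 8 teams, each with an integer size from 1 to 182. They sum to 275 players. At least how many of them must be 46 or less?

If only k of them are at most 46, the other 8 − k are at least 47, so the total is at least (8 − k)·47 + k·1.
This is ≤ 275, so (8 − k)·47 + 1k ≤ 275, which gives k ≥ 3.
Exactly 3 works: 3 values at 1 and 5 at 47 total 238; raise one of the low values by 37 (still ≤ 46) to hit 275.

3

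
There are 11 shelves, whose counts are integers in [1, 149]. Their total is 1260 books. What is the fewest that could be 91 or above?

Each value short of 91 is at most 90, costing at least 149 − 90 = 59 against the maximum total of 1639.
We can afford to lose at most 1639 − 1260 = 379, so at most ⌊379/59⌋ = 6 fall short, and at least 5 are ≥ 91.
Exactly 5 works: 5 values at 149 and 6 at 90 total 1285; lower one of the high values by 25 (still ≥ 91) to hit 1260.

5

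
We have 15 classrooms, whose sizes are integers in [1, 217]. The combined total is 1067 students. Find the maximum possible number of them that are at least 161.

6

With k values at 161 or above and the rest at least 1, the sum is at least 15 + 160k.
Since the sum is 1067, we need 160k ≤ 1052, i.e. k ≤ 6.
k = 6 is achieved by 6 values at 161 and 9 at 1, total 975; add 92 to one value (staying below 161) to reach 1067.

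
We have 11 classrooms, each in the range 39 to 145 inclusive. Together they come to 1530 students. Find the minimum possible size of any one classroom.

Minimizing one value means maximizing the remaining 10.
The other 10 contribute at most 10 × 145 = 1450, leaving at least 1530 − 1450 = 80.
Since 80 ≥ 39, this is achievable: one at 80 and 10 at 145.

80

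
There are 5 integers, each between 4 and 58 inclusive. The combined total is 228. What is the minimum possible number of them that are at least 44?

Suppose at most 5 − j of them reach 44; then j values are ≤ 43 and the rest ≤ 58.
The total is then ≤ 43·j + 58·(5 − j) = 290 − 15j. For this to be ≥ 228 we need j ≤ 4, so at least 5 − 4 = 1 must reach 44.
Exactly 1 works: 1 value at 58 and 4 at 43 total 230; lower one of the high values by 2 (still ≥ 44) to hit 228.

1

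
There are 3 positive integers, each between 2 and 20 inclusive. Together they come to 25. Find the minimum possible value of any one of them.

2

Minimizing one value means maximizing the remaining 2.
The other 2 can take up 2 × 20 = 40 ≥ 25 − 2, so one integer can sit at its floor of 2.
Achievable: one at 2 and the other 2 totalling 23, which fits since 2 × 2 ≤ 23 ≤ 2 × 20.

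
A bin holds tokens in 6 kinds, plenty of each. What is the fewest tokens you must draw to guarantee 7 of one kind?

In the worst case you draw 6 of each of the 6 kinds: 6 × 6 = 36.
One more forces 7 of some kind, so 36 + 1 = 37.

37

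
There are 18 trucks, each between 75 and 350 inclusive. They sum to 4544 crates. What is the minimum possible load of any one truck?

75

To make one truck as small as possible, make the other 17 as large as possible.
The other 17 can take up 17 × 350 = 5950 ≥ 4544 − 75, so one truck can sit at its floor of 75.
Achievable: one at 75 and the other 17 totalling 4469, which fits since 17 × 75 ≤ 4469 ≤ 17 × 350.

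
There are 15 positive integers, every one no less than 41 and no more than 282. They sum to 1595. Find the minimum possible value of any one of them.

41

To make one integer as small as possible, make the other 14 as large as possible.
The other 14 can take up 14 × 282 = 3948 ≥ 1595 − 41, so one integer can sit at its floor of 41.
Achievable: one at 41 and the other 14 totalling 1554, which fits since 14 × 41 ≤ 1554 ≤ 14 × 282.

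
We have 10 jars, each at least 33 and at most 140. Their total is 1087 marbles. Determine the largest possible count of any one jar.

140

To make one jar as large as possible, make the other 9 as small as possible.
The other 9 contribute at least 9 × 33 = 297, leaving at most 1087 − 297 = 790.
But each jar is capped at 140, so the maximum is 140.
Achievable: one at 140 and the other 9 totalling 947, which fits since 9 × 33 ≤ 947 ≤ 9 × 140.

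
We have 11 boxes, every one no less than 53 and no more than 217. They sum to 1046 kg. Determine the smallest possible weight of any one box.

Minimizing one value means maximizing the remaining 10.
The other 10 can take up 10 × 217 = 2170 ≥ 1046 − 53, so one box can sit at its floor of 53.
Achievable: one at 53 and the other 10 totalling 993, which fits since 10 × 53 ≤ 993 ≤ 10 × 217.

53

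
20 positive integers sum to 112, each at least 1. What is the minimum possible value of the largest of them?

6

Some value must be at least ⌈112/20⌉ = 6, since 20 × 5 = 100 < 112.
Equality holds with 12 values of 6 and 8 values of 5.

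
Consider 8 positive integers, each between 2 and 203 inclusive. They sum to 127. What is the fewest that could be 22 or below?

Each value above 22 is at least 23, contributing at least 23 − 2 = 21 above the floor 2.
The sum exceeds the floor total 16 by 111, so at most ⌊111/21⌋ = 5 exceed 22, and at least 3 are ≤ 22.
Exactly 3 works: 3 values at 2 and 5 at 23 total 121; raise one of the low values by 6 (still ≤ 22) to hit 127.

3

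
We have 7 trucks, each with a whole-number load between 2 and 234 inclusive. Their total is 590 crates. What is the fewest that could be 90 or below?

Let j be the number exceeding 90. Then the total is ≥ 91·j + 2·(7 − j) = 14 + 89j.
So 89j ≤ 576 and j ≤ 6; hence at least 7 − 6 = 1 are ≤ 90.
Exactly 1 works: 1 value at 2 and 6 at 91 total 548; raise one of the low values by 42 (still ≤ 90) to hit 590.

1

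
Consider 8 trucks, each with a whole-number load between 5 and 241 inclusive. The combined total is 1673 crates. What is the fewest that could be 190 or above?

4

Suppose at most 8 − j of them reach 190; then j values are ≤ 189 and the rest ≤ 241.
The total is then ≤ 189·j + 241·(8 − j) = 1928 − 52j. For this to be ≥ 1673 we need j ≤ 4, so at least 8 − 4 = 4 must reach 190.
Exactly 4 works: 4 values at 241 and 4 at 189 total 1720; lower one of the high values by 47 (still ≥ 190) to hit 1673.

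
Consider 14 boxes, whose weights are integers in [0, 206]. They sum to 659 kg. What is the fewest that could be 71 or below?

5

If only k of them are at most 71, the other 14 − k are at least 72, so the total is at least (14 − k)·72 + k·0.
This is ≤ 659, so (14 − k)·72 + 0k ≤ 659, which gives k ≥ 5.
Exactly 5 works: 5 values at 0 and 9 at 72 total 648; raise one of the low values by 11 (still ≤ 71) to hit 659.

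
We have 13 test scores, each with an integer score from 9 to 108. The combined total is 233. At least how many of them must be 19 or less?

3

Let j be the number exceeding 19. Then the total is ≥ 20·j + 9·(13 − j) = 117 + 11j.
So 11j ≤ 116 and j ≤ 10; hence at least 13 − 10 = 3 are ≤ 19.
Exactly 3 works: 3 values at 9 and 10 at 20 total 227; raise one of the low values by 6 (still ≤ 19) to hit 233.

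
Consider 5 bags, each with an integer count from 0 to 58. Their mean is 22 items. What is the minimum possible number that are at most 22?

The total is 5 × 22 = 110.
Each value above 22 is at least 23, contributing at least 23 − 0 = 23 above the floor 0.
The sum exceeds the floor total 0 by 110, so at most ⌊110/23⌋ = 4 exceed 22, and at least 1 are ≤ 22.
Exactly 1 works: 1 value at 0 and 4 at 23 total 92; raise one of the low values by 18 (still ≤ 22) to hit 110.

1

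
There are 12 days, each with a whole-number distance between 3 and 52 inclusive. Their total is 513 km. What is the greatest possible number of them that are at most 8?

2

Each value at 8 or below falls at least 52 − 8 = 44 short of the ceiling 52.
The ceiling total is 12 × 52 = 624, and we need 513, so at most ⌊(624 − 513)/44⌋ = 2 can be that low.
k = 2 is achieved by 2 values at 8 and 10 at 52, total 536; lower one of the 52's by 23 (still > 8) to reach 513.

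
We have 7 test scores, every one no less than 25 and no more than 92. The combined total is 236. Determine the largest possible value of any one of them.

To make one score as large as possible, make the other 6 as small as possible.
The other 6 contribute at least 6 × 25 = 150, leaving at most 236 − 150 = 86.
Since 86 ≤ 92, this is achievable: one at 86 and 6 at 25.

86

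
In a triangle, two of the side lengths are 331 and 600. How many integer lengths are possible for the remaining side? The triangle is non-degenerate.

The triangle inequality gives |331 − 600| < c < 331 + 600, i.e. 269 < c < 931.
So c can be any integer from 270 to 930: 661 values.

661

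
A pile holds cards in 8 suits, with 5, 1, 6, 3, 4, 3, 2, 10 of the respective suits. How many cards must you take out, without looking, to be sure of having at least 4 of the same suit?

In the worst case you take as many as possible of each suit without reaching 4: 3 + 1 + 3 + 3 + 3 + 3 + 2 + 3 = 21.
The next one must give 4 of some suit, so 21 + 1 = 22.

22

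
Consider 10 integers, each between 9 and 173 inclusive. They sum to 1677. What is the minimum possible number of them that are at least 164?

5

If only k of them are at least 164, the other 10 − k are at most 163, so the total is at most k·173 + (10 − k)·163.
This must reach 1677, so k·173 + (10 − k)·163 ≥ 1677, giving k ≥ 5.
Exactly 5 works: 5 values at 173 and 5 at 163 total 1680; lower one of the high values by 3 (still ≥ 164) to hit 1677.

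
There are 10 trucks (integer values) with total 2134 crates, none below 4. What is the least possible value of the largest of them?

If every one of the 10 were at most 213, the total would be at most 10 × 213 = 2130 < 2134.
Achievable: 4 of them at 214 and 6 at 213 total 2134.

214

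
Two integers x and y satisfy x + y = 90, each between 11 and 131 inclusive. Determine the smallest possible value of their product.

869

xy = x(90 − x) is concave in x, so over [11, 79] it is minimized at an endpoint.
The extreme feasible split is x = 11, y = 79, giving xy = 869.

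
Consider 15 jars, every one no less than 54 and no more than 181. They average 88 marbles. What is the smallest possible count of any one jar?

54

To make one jar as small as possible, make the other 14 as large as possible.
The total is 15 × 88 = 1320.
The other 14 can take up 14 × 181 = 2534 ≥ 1320 − 54, so one jar can sit at its floor of 54.
Achievable: one at 54 and the other 14 totalling 1266, which fits since 14 × 54 ≤ 1266 ≤ 14 × 181.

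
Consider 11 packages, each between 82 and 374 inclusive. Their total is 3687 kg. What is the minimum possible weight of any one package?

Minimizing one value means maximizing the remaining 10.
The other 10 can take up 10 × 374 = 3740 ≥ 3687 − 82, so one package can sit at its floor of 82.
Achievable: one at 82 and the other 10 totalling 3605, which fits since 10 × 82 ≤ 3605 ≤ 10 × 374.

82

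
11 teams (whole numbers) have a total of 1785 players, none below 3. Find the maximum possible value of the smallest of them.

162

The 11 values sum to 1785, so their minimum is at most ⌊1785/11⌋ = 162.
Achievable: 8 of them at 162 and 3 at 163 total 1785.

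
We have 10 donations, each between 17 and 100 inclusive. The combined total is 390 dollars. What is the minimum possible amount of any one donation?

To make one donation as small as possible, make the other 9 as large as possible.
The other 9 can take up 9 × 100 = 900 ≥ 390 − 17, so one donation can sit at its floor of 17.
Achievable: one at 17 and the other 9 totalling 373, which fits since 9 × 17 ≤ 373 ≤ 9 × 100.

17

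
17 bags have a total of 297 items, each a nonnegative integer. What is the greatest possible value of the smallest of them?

17

If every one of the 17 were at least 18, the total would be at least 17 × 18 = 306 > 297.
Equality holds with 9 values of 17 and 8 values of 18.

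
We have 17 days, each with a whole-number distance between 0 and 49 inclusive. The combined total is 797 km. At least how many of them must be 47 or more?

5

Each value short of 47 is at most 46, costing at least 49 − 46 = 3 against the maximum total of 833.
We can afford to lose at most 833 − 797 = 36, so at most ⌊36/3⌋ = 12 fall short, and at least 5 are ≥ 47.
Exactly 5 works: 5 values at 49 and 12 at 46 total 797.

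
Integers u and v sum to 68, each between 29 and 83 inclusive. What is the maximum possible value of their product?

1156

uv = u(68 − u) is maximized when u is as near 68/2 as the bounds allow.
Taking u = 34 and v = 34 (both in [29, 83]) gives uv = 1156.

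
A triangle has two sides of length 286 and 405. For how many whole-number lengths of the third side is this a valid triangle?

571

The triangle inequality gives |286 − 405| < c < 286 + 405, i.e. 119 < c < 691.
So c can be any integer from 120 to 690: 571 values.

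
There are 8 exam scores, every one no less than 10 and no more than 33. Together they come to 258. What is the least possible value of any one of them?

27

To make one score as small as possible, make the other 7 as large as possible.
The other 7 contribute at most 7 × 33 = 231, leaving at least 258 − 231 = 27.
Since 27 ≥ 10, this is achievable: one at 27 and 7 at 33.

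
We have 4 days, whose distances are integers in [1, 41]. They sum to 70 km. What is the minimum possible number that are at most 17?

If only k of them are at most 17, the other 4 − k are at least 18, so the total is at least (4 − k)·18 + k·1.
This is ≤ 70, so (4 − k)·18 + 1k ≤ 70, which gives k ≥ 1.
Exactly 1 works: 1 value at 1 and 3 at 18 total 55; raise one of the low values by 15 (still ≤ 17) to hit 70.

1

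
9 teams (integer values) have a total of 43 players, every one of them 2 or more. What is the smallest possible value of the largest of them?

5

If every one of the 9 were at most 4, the total would be at most 9 × 4 = 36 < 43.
Equality holds with 7 values of 5 and 2 values of 4.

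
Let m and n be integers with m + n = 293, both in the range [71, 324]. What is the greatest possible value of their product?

21462

For a fixed sum, the product mn is largest when m and n are as close as possible.
Taking m = 146 and n = 147 (both in [71, 324]) gives mn = 21462.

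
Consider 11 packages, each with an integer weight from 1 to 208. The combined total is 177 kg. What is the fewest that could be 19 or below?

Each value above 19 is at least 20, contributing at least 20 − 1 = 19 above the floor 1.
The sum exceeds the floor total 11 by 166, so at most ⌊166/19⌋ = 8 exceed 19, and at least 3 are ≤ 19.
Exactly 3 works: 3 values at 1 and 8 at 20 total 163; raise one of the low values by 14 (still ≤ 19) to hit 177.

3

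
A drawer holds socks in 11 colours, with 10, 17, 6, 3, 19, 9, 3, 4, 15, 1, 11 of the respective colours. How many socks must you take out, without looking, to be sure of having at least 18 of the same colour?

In the worst case you take as many as possible of each colour without reaching 18: 10 + 17 + 6 + 3 + 17 + 9 + 3 + 4 + 15 + 1 + 11 = 96.
The next one must give 18 of some colour, so 96 + 1 = 97.

97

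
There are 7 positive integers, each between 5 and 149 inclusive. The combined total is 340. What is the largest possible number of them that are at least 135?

If k of the values are ≥ 135, the total is ≥ 135k + 5(7 − k).
Setting 135k + 5(7 − k) ≤ 340 gives 130k ≤ 305, so k ≤ 2.
k = 2 is achieved by 2 values at 135 and 5 at 5, total 295; add 45 to one value (staying below 135) to reach 340.

2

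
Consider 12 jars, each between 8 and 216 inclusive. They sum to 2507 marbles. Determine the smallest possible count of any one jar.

Minimizing one value means maximizing the remaining 11.
The other 11 contribute at most 11 × 216 = 2376, leaving at least 2507 − 2376 = 131.
Since 131 ≥ 8, this is achievable: one at 131 and 11 at 216.

131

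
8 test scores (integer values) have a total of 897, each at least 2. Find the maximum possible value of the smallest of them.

112

If every one of the 8 were at least 113, the total would be at least 8 × 113 = 904 > 897.
Taking 7 copies of 112 and 1 copy of 113 gives exactly 897, so 112 is attained.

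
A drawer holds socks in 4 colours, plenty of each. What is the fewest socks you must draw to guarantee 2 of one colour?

5

In the worst case you draw 1 of each of the 4 colours: 4 × 1 = 4.
One more forces 2 of some colour, so 4 + 1 = 5.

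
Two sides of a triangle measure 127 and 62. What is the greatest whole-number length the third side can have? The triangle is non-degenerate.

188

The third side must be less than 127 + 62 = 189.
The largest integer below 189 is 188.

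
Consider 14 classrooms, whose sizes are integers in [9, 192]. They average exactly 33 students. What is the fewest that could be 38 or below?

The total is 14 × 33 = 462.
Let j be the number exceeding 38. Then the total is ≥ 39·j + 9·(14 − j) = 126 + 30j.
So 30j ≤ 336 and j ≤ 11; hence at least 14 − 11 = 3 are ≤ 38.
Exactly 3 works: 3 values at 9 and 11 at 39 total 456; raise one of the low values by 6 (still ≤ 38) to hit 462.

3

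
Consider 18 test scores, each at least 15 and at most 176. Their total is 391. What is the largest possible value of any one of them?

To make one score as large as possible, make the other 17 as small as possible.
The other 17 contribute at least 17 × 15 = 255, leaving at most 391 − 255 = 136.
Since 136 ≤ 176, this is achievable: one at 136 and 17 at 15.

136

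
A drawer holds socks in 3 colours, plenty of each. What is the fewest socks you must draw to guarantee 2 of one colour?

You could draw 1 of every colour without reaching 2 of any — 3 in all.
One more forces 2 of some colour, so 3 + 1 = 4.

4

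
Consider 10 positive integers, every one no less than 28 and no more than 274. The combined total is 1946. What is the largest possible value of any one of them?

274

Maximizing one value means minimizing the remaining 9.
The other 9 contribute at least 9 × 28 = 252, leaving at most 1946 − 252 = 1694.
But each integer is capped at 274, so the maximum is 274.
Achievable: one at 274 and the other 9 totalling 1672, which fits since 9 × 28 ≤ 1672 ≤ 9 × 274.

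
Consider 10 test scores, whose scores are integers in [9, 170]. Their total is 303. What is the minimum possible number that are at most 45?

5

If only k of them are at most 45, the other 10 − k are at least 46, so the total is at least (10 − k)·46 + k·9.
This is ≤ 303, so (10 − k)·46 + 9k ≤ 303, which gives k ≥ 5.
Exactly 5 works: 5 values at 9 and 5 at 46 total 275; raise one of the low values by 28 (still ≤ 45) to hit 303.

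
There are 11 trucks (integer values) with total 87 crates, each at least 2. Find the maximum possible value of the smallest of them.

The 11 values sum to 87, so their minimum is at most ⌊87/11⌋ = 7.
Taking 1 copy of 7 and 10 copies of 8 gives exactly 87, so 7 is attained.

7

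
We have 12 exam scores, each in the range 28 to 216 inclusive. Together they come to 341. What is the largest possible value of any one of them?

33

Maximizing one value means minimizing the remaining 11.
The other 11 contribute at least 11 × 28 = 308, leaving at most 341 − 308 = 33.
Since 33 ≤ 216, this is achievable: one at 33 and 11 at 28.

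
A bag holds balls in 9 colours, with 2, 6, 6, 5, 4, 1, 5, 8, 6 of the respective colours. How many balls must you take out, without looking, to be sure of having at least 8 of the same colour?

43

In the worst case you take as many as possible of each colour without reaching 8: 2 + 6 + 6 + 5 + 4 + 1 + 5 + 7 + 6 = 42.
The next one must give 8 of some colour, so 42 + 1 = 43.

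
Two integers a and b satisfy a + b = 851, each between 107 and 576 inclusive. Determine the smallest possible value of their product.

158400

Since a + b is fixed, pushing one of them to its bound minimizes the product.
At the endpoint a = 275, b = 851 − 275 = 576, so ab = 275 × 576 = 158400.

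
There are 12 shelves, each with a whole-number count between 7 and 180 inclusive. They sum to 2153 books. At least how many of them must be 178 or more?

Each value short of 178 is at most 177, costing at least 180 − 177 = 3 against the maximum total of 2160.
We can afford to lose at most 2160 − 2153 = 7, so at most ⌊7/3⌋ = 2 fall short, and at least 10 are ≥ 178.
Exactly 10 works: 10 values at 180 and 2 at 177 total 2154; lower one of the high values by 1 (still ≥ 178) to hit 2153.

10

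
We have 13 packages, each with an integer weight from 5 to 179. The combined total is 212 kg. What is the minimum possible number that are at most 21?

5

Let j be the number exceeding 21. Then the total is ≥ 22·j + 5·(13 − j) = 65 + 17j.
So 17j ≤ 147 and j ≤ 8; hence at least 13 − 8 = 5 are ≤ 21.
Exactly 5 works: 5 values at 5 and 8 at 22 total 201; raise one of the low values by 11 (still ≤ 21) to hit 212.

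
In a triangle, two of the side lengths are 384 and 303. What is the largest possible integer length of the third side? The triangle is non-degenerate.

686

The third side must be less than 384 + 303 = 687.
The largest integer below 687 is 686.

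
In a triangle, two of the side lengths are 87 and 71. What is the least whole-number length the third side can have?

17

The third side must exceed |87 − 71| = 16.
The smallest integer above 16 is 17.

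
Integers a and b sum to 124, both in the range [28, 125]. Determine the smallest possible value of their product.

ab = a(124 − a) is concave in a, so over [28, 96] it is minimized at an endpoint.
The extreme feasible split is a = 28, b = 96, giving ab = 2688.

2688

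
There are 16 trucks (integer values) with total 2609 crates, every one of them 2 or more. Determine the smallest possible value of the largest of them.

164

The average is 2609/16 > 163, so not all 16 can be 163 or less; the largest is ≥ 164.
Equality holds with 1 value of 164 and 15 values of 163.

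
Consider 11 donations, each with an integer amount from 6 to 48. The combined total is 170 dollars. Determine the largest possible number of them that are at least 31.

With k values at 31 or above and the rest at least 6, the sum is at least 66 + 25k.
Since the sum is 170, we need 25k ≤ 104, i.e. k ≤ 4.
k = 4 is achieved by 4 values at 31 and 7 at 6, total 166; add 4 to one value (staying below 31) to reach 170.

4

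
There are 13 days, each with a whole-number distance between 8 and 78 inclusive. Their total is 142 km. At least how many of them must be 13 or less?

Each value above 13 is at least 14, contributing at least 14 − 8 = 6 above the floor 8.
The sum exceeds the floor total 104 by 38, so at most ⌊38/6⌋ = 6 exceed 13, and at least 7 are ≤ 13.
Exactly 7 works: 7 values at 8 and 6 at 14 total 140; raise one of the low values by 2 (still ≤ 13) to hit 142.

7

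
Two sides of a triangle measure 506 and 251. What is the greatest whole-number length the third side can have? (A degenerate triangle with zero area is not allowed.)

756

The third side must be less than 506 + 251 = 757.
The largest integer below 757 is 756.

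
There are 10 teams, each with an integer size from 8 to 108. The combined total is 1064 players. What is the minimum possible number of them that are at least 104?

7

If only k of them are at least 104, the other 10 − k are at most 103, so the total is at most k·108 + (10 − k)·103.
This must reach 1064, so k·108 + (10 − k)·103 ≥ 1064, giving k ≥ 7.
Exactly 7 works: 7 values at 108 and 3 at 103 total 1065; lower one of the high values by 1 (still ≥ 104) to hit 1064.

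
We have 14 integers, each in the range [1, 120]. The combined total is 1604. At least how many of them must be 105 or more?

If only k of them are at least 105, the other 14 − k are at most 104, so the total is at most k·120 + (14 − k)·104.
This must reach 1604, so k·120 + (14 − k)·104 ≥ 1604, giving k ≥ 10.
Exactly 10 works: 10 values at 120 and 4 at 104 total 1616; lower one of the high values by 12 (still ≥ 105) to hit 1604.

10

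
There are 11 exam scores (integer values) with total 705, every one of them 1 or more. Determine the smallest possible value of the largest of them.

The 11 values sum to 705, so their maximum is at least ⌈705/11⌉ = 65.
Achievable: 1 of them at 65 and 10 at 64 total 705.

65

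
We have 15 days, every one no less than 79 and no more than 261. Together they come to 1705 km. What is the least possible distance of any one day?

79

To make one day as small as possible, make the other 14 as large as possible.
The other 14 can take up 14 × 261 = 3654 ≥ 1705 − 79, so one day can sit at its floor of 79.
Achievable: one at 79 and the other 14 totalling 1626, which fits since 14 × 79 ≤ 1626 ≤ 14 × 261.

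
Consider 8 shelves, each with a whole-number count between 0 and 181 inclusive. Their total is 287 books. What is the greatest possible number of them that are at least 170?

With k values at 170 or above and the rest at least 0, the sum is at least 0 + 170k.
Since the sum is 287, we need 170k ≤ 287, i.e. k ≤ 1.
k = 1 is achieved by 1 value at 170 and 7 at 0, total 170; add 117 to one value (staying below 170) to reach 287.

1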